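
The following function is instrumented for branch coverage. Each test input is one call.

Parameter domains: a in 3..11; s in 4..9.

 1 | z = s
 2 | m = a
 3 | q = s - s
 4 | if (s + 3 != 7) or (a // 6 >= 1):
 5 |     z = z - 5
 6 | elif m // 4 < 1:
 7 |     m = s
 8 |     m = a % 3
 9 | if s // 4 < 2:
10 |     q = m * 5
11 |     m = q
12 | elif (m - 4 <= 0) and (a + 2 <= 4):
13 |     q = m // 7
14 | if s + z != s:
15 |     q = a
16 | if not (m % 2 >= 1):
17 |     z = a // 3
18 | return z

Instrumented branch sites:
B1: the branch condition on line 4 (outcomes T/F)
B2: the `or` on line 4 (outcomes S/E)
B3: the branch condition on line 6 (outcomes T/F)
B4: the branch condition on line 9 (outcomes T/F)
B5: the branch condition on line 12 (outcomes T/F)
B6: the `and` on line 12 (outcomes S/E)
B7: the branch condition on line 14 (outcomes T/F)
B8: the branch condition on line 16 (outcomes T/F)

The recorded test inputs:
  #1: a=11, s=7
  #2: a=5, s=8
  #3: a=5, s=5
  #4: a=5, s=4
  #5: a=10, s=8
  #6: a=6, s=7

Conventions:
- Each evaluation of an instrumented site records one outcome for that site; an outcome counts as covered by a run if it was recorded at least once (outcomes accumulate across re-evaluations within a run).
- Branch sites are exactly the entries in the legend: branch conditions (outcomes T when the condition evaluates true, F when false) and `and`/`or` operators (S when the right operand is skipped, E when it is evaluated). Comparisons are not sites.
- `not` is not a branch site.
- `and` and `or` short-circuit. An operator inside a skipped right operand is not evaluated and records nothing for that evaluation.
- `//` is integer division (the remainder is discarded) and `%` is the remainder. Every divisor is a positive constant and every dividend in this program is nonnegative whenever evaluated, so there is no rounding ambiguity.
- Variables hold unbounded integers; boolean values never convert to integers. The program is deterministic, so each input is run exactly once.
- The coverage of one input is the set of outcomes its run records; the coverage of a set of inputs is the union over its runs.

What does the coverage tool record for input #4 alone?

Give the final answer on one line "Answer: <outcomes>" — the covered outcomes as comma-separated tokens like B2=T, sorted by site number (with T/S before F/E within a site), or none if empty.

Event log for input #4 (a=5, s=4):
  B2->E, B1->F, B3->F, B4->T, B7->T, B8->F
collecting distinct outcomes: B1=F, B2=E, B3=F, B4=T, B7=T, B8=F

Answer: B1=F, B2=E, B3=F, B4=T, B7=T, B8=F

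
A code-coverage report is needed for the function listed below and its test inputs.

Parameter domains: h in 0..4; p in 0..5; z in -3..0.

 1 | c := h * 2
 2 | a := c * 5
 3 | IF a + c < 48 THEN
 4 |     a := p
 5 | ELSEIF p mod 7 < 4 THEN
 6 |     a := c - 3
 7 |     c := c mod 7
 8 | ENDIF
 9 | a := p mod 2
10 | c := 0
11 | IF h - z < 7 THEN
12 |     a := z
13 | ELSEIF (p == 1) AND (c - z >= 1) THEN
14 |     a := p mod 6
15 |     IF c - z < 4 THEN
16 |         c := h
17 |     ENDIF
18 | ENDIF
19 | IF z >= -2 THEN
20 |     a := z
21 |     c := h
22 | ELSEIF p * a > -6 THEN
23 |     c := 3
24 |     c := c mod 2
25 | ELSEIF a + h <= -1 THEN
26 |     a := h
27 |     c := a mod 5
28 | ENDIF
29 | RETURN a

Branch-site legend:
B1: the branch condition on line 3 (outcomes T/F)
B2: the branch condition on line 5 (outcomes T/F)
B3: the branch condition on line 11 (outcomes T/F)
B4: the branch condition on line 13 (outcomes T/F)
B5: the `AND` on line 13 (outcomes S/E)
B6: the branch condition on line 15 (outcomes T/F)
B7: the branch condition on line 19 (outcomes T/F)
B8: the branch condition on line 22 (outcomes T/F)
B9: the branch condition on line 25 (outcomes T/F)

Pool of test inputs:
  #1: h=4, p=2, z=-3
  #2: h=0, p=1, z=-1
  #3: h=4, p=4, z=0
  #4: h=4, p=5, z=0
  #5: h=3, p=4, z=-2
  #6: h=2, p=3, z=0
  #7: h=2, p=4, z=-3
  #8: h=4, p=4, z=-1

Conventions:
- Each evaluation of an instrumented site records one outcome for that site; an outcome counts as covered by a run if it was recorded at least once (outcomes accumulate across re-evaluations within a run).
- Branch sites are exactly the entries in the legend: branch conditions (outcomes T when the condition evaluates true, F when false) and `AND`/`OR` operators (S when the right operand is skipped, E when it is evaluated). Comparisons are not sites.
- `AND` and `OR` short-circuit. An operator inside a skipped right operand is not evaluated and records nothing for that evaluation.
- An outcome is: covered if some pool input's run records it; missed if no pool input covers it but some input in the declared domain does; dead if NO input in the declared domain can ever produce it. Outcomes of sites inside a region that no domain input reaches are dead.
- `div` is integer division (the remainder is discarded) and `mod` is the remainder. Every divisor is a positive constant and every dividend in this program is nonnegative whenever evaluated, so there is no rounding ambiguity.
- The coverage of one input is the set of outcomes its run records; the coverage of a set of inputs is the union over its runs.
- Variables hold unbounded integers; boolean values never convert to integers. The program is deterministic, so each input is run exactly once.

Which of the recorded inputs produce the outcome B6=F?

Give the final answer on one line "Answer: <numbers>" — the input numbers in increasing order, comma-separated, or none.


input #1 (h=4, p=2, z=-3): does not record B6=F
input #2 (h=0, p=1, z=-1): does not record B6=F
input #3 (h=4, p=4, z=0): does not record B6=F
input #4 (h=4, p=5, z=0): does not record B6=F
input #5 (h=3, p=4, z=-2): does not record B6=F
input #6 (h=2, p=3, z=0): does not record B6=F
input #7 (h=2, p=4, z=-3): does not record B6=F
input #8 (h=4, p=4, z=-1): does not record B6=F
Answer: none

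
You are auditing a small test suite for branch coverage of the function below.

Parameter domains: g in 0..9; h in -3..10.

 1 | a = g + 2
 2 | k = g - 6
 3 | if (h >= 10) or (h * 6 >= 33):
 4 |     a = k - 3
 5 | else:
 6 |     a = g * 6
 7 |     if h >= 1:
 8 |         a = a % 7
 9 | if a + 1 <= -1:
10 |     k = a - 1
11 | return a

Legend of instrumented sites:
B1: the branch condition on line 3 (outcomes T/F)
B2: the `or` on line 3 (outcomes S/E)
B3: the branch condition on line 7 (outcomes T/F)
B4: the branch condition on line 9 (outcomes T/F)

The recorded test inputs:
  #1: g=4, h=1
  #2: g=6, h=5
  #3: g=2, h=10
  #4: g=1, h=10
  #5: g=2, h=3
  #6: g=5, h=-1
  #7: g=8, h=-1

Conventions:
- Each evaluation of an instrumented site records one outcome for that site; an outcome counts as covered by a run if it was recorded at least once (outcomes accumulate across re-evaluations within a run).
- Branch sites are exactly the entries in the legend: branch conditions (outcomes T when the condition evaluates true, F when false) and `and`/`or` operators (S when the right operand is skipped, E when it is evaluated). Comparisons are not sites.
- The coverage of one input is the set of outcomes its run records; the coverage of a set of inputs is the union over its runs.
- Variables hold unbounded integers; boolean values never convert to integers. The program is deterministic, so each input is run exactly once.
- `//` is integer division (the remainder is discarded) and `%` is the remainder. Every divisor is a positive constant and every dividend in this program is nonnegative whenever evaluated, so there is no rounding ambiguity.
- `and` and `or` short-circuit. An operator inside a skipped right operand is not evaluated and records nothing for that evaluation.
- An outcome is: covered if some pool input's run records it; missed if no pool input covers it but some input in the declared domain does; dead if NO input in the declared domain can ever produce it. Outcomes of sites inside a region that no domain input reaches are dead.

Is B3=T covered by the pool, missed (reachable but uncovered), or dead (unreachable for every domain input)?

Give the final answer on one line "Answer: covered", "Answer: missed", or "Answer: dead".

B3=T is recorded by pool input(s) 1, 2, 5 -> covered

Answer: covered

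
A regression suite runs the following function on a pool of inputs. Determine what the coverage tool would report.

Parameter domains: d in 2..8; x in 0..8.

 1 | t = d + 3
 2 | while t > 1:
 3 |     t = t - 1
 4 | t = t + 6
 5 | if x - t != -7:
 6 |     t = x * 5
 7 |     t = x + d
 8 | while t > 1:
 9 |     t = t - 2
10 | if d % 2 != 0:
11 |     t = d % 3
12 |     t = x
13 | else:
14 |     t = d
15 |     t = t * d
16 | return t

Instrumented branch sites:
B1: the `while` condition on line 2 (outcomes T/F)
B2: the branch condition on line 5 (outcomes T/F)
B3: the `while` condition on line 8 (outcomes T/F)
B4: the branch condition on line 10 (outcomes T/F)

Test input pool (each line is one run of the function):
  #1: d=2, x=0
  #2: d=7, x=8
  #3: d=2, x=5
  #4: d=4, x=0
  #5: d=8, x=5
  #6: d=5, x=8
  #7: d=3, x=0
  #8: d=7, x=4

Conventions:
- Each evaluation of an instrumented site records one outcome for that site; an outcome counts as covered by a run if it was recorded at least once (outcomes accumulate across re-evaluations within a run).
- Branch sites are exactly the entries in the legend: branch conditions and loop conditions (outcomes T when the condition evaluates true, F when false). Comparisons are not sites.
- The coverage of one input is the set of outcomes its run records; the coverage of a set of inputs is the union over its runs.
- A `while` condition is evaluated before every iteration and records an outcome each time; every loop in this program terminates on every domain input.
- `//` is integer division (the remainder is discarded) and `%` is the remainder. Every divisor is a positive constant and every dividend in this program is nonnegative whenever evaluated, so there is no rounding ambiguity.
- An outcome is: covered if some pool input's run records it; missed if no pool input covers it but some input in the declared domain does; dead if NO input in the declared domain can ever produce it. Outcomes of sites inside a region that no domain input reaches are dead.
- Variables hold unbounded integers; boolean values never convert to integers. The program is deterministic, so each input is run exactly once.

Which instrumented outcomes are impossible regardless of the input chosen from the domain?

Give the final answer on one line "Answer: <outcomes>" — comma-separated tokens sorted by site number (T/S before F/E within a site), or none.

exhaustive pass over the 63-input domain:
  reachable outcomes have witnesses, e.g. B1=T (e.g. d=2, x=0), B1=F (e.g. d=2, x=0), B2=T (e.g. d=2, x=1), B2=F (e.g. d=2, x=0)

Answer: none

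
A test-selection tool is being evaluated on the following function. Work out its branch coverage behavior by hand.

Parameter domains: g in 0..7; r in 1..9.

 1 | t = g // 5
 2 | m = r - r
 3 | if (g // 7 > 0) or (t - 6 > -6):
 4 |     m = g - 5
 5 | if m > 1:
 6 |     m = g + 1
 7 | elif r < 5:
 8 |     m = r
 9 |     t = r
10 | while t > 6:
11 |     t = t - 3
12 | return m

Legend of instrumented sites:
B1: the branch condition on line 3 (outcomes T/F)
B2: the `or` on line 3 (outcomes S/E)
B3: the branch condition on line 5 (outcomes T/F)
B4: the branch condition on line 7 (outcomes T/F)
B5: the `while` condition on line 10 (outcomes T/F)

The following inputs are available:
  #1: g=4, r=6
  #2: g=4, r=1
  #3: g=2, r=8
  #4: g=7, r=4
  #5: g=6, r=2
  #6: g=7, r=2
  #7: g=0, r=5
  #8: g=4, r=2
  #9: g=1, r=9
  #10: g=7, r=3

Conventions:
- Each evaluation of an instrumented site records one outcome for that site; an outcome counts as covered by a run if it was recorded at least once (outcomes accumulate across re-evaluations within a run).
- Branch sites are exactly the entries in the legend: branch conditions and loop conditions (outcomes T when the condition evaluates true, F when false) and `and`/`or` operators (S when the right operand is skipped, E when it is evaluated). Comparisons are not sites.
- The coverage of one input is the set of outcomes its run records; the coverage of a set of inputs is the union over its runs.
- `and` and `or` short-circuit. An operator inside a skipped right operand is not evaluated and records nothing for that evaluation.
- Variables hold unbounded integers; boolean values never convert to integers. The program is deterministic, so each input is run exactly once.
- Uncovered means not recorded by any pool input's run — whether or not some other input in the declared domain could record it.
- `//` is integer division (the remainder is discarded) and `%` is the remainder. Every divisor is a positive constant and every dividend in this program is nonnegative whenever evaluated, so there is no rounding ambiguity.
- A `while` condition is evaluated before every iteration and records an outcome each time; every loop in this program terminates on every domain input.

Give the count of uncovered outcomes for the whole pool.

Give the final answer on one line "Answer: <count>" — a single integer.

input #1 (g=4, r=6): events B2->E, B1->F, B3->F, B4->F, B5->F; covers B1=F, B2=E, B3=F, B4=F, B5=F
input #2 (g=4, r=1): events B2->E, B1->F, B3->F, B4->T, B5->F; covers B1=F, B2=E, B3=F, B4=T, B5=F
input #3 (g=2, r=8): events B2->E, B1->F, B3->F, B4->F, B5->F; covers B1=F, B2=E, B3=F, B4=F, B5=F
input #4 (g=7, r=4): events B2->S, B1->T, B3->T, B5->F; covers B1=T, B2=S, B3=T, B5=F
input #5 (g=6, r=2): events B2->E, B1->T, B3->F, B4->T, B5->F; covers B1=T, B2=E, B3=F, B4=T, B5=F
input #6 (g=7, r=2): events B2->S, B1->T, B3->T, B5->F; covers B1=T, B2=S, B3=T, B5=F
input #7 (g=0, r=5): events B2->E, B1->F, B3->F, B4->F, B5->F; covers B1=F, B2=E, B3=F, B4=F, B5=F
input #8 (g=4, r=2): events B2->E, B1->F, B3->F, B4->T, B5->F; covers B1=F, B2=E, B3=F, B4=T, B5=F
input #9 (g=1, r=9): events B2->E, B1->F, B3->F, B4->F, B5->F; covers B1=F, B2=E, B3=F, B4=F, B5=F
input #10 (g=7, r=3): events B2->S, B1->T, B3->T, B5->F; covers B1=T, B2=S, B3=T, B5=F
union over the pool: B1=T, B1=F, B2=S, B2=E, B3=T, B3=F, B4=T, B4=F, B5=F
uncovered (1 of 10): B5=T

Answer: 1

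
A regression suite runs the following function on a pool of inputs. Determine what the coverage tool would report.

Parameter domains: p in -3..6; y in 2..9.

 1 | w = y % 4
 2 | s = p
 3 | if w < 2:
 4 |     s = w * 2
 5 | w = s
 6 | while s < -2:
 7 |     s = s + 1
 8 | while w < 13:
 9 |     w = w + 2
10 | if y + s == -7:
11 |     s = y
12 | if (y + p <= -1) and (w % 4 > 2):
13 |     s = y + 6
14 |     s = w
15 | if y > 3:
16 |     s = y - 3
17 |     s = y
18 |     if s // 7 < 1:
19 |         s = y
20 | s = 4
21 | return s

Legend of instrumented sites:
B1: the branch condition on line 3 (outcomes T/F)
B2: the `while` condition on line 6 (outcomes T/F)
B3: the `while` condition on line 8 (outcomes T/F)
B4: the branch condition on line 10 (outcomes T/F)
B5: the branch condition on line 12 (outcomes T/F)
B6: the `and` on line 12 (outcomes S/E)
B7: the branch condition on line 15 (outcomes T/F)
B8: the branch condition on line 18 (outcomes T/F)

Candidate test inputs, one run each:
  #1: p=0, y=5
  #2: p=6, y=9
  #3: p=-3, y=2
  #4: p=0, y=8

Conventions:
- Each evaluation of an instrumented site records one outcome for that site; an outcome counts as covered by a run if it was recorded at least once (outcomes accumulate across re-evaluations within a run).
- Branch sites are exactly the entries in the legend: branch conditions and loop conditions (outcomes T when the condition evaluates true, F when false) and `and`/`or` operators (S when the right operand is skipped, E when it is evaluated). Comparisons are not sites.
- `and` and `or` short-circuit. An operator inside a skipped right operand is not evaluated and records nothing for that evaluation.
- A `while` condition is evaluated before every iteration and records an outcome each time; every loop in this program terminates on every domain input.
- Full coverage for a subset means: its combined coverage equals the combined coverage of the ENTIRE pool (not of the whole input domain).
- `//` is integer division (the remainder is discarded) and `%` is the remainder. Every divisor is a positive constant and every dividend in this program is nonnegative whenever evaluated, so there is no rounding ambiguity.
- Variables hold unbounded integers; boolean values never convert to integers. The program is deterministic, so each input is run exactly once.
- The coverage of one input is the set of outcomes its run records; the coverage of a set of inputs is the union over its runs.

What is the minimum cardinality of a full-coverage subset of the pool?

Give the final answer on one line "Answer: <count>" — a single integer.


run #1 (p=0, y=5) records B1=T, B2=F, B3=T, B3=F, B4=F, B5=F, B6=S, B7=T, B8=T
run #2 (p=6, y=9) records B1=T, B2=F, B3=T, B3=F, B4=F, B5=F, B6=S, B7=T, B8=F
run #3 (p=-3, y=2) records B1=F, B2=T, B2=F, B3=T, B3=F, B4=F, B5=F, B6=E, B7=F
run #4 (p=0, y=8) records B1=T, B2=F, B3=T, B3=F, B4=F, B5=F, B6=S, B7=T, B8=F
together the pool reaches 14 outcomes: B1=T, B1=F, B2=T, B2=F, B3=T, B3=F, B4=F, B5=F, B6=S, B6=E, B7=T, B7=F, B8=T, B8=F
no size-1 subset reaches all 14 outcomes (best union: 9/14)
no size-2 subset reaches all 14 outcomes (best union: 13/14)
the canonical winner is {1, 2, 3}: size 3, full 14-outcome coverage, earliest index list among size-3 covers
Answer: 3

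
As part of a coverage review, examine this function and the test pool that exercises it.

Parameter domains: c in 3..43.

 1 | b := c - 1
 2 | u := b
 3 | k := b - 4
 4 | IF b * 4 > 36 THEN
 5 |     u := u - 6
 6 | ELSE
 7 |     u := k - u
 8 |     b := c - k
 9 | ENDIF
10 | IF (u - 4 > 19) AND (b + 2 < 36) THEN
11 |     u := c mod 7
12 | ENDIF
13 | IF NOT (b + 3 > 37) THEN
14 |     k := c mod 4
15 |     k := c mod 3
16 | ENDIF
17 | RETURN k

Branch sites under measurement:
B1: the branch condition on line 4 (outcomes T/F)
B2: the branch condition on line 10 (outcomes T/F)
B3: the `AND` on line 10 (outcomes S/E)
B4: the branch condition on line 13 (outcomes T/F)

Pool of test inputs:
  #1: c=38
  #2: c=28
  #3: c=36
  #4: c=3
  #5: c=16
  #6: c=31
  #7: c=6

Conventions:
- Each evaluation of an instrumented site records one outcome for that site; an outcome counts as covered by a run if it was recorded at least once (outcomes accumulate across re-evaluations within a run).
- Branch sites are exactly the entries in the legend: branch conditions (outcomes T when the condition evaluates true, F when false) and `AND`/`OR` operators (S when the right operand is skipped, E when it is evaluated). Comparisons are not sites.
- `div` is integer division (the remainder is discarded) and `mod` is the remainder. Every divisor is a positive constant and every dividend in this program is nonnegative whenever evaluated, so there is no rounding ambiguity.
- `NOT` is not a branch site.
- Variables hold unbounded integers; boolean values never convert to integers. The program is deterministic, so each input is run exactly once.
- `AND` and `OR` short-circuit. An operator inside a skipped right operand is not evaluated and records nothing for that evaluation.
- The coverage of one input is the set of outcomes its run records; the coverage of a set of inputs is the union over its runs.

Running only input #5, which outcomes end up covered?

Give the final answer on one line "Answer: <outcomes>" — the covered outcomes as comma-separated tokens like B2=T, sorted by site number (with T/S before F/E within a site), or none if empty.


Simulating input #5 (c=16) step by step:
  B1->T, B3->S, B2->F, B4->T
collecting distinct outcomes: B1=T, B2=F, B3=S, B4=T
Answer: B1=T, B2=F, B3=S, B4=T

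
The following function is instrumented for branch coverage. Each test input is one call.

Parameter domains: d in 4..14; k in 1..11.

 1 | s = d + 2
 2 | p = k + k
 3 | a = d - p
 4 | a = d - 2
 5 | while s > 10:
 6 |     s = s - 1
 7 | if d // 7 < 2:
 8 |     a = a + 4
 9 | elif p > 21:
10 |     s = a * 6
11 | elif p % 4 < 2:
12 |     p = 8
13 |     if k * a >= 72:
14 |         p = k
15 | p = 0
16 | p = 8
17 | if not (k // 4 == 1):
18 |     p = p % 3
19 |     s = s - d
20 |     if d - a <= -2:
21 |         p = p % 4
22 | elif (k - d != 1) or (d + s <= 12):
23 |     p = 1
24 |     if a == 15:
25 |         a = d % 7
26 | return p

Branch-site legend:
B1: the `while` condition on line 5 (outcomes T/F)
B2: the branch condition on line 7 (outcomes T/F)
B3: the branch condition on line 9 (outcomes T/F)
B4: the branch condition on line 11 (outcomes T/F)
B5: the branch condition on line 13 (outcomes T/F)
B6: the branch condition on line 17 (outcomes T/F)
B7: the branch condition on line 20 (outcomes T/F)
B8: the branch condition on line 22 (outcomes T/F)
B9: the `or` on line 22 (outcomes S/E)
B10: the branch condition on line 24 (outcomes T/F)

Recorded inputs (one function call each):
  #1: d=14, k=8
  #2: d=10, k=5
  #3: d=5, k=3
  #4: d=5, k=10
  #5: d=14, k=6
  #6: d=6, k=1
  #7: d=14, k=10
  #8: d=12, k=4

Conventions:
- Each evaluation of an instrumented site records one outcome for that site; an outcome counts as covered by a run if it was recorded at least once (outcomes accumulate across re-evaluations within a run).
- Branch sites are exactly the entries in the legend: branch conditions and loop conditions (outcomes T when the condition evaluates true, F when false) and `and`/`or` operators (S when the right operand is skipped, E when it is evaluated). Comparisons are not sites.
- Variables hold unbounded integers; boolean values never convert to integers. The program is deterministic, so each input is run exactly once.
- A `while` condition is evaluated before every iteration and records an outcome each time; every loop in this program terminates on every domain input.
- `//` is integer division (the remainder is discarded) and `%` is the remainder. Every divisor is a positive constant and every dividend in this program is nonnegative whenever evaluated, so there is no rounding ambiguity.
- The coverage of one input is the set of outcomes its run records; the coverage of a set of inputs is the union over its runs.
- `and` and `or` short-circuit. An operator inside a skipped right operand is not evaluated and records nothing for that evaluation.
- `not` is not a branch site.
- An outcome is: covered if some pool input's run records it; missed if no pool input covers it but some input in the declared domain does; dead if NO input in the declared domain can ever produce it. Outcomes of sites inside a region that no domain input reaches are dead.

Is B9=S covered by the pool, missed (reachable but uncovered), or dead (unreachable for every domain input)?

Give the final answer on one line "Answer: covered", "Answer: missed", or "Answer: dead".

B9=S is recorded by pool input(s) 2, 5, 8 -> covered

Answer: covered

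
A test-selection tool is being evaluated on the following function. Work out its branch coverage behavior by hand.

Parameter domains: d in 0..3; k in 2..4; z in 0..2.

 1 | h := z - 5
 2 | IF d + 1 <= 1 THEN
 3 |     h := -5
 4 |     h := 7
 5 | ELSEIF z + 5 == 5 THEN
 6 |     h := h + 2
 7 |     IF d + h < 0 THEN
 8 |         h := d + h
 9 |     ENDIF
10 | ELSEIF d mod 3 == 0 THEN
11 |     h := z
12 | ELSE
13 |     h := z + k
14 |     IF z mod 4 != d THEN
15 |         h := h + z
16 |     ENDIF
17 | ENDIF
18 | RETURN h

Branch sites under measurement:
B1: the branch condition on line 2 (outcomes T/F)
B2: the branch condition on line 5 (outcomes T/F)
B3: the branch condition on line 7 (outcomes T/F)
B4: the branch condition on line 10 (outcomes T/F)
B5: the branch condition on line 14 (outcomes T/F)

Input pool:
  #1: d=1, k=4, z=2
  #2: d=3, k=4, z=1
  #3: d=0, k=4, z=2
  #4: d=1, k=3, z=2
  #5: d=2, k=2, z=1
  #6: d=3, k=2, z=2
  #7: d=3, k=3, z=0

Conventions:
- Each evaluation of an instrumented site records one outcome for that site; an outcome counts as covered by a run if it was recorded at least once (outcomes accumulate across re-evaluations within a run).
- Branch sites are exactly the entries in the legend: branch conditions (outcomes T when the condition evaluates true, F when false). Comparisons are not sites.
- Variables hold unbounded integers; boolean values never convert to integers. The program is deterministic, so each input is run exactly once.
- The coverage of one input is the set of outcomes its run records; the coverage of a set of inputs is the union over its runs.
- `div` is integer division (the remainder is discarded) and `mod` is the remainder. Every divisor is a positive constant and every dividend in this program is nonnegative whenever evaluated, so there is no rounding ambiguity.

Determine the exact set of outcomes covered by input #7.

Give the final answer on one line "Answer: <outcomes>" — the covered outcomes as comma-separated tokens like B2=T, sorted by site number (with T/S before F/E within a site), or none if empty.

Tracing the run of input #7 (d=3, k=3, z=0):
  B1->F, B2->T, B3->F
as a set, this run covers: B1=F, B2=T, B3=F

Answer: B1=F, B2=T, B3=F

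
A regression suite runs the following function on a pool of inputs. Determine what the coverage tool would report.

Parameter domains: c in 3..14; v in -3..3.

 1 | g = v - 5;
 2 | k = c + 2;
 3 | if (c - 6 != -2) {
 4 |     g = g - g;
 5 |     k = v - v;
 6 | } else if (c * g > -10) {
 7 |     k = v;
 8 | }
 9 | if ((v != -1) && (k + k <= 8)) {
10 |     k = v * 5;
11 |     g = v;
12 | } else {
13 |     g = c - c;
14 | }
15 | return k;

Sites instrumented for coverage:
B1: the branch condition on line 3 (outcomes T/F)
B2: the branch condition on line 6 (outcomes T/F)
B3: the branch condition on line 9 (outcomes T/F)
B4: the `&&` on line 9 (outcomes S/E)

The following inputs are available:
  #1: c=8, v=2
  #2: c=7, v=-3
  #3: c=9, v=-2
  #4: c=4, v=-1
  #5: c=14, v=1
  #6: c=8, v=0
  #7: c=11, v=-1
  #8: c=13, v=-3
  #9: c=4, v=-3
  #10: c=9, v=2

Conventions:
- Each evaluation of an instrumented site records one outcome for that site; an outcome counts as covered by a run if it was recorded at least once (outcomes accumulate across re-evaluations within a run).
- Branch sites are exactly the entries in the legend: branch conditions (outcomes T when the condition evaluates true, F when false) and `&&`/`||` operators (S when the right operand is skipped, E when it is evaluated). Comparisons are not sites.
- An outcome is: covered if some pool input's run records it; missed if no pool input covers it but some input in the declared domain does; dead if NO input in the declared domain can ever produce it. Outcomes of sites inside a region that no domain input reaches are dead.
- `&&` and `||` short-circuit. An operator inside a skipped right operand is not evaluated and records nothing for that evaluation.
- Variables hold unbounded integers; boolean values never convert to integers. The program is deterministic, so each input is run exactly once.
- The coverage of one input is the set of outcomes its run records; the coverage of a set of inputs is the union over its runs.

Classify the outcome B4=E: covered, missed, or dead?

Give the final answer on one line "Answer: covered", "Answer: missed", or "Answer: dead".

B4=E is recorded by pool input(s) 1, 2, 3, 5, 6, 8, 9, 10 -> covered

Answer: covered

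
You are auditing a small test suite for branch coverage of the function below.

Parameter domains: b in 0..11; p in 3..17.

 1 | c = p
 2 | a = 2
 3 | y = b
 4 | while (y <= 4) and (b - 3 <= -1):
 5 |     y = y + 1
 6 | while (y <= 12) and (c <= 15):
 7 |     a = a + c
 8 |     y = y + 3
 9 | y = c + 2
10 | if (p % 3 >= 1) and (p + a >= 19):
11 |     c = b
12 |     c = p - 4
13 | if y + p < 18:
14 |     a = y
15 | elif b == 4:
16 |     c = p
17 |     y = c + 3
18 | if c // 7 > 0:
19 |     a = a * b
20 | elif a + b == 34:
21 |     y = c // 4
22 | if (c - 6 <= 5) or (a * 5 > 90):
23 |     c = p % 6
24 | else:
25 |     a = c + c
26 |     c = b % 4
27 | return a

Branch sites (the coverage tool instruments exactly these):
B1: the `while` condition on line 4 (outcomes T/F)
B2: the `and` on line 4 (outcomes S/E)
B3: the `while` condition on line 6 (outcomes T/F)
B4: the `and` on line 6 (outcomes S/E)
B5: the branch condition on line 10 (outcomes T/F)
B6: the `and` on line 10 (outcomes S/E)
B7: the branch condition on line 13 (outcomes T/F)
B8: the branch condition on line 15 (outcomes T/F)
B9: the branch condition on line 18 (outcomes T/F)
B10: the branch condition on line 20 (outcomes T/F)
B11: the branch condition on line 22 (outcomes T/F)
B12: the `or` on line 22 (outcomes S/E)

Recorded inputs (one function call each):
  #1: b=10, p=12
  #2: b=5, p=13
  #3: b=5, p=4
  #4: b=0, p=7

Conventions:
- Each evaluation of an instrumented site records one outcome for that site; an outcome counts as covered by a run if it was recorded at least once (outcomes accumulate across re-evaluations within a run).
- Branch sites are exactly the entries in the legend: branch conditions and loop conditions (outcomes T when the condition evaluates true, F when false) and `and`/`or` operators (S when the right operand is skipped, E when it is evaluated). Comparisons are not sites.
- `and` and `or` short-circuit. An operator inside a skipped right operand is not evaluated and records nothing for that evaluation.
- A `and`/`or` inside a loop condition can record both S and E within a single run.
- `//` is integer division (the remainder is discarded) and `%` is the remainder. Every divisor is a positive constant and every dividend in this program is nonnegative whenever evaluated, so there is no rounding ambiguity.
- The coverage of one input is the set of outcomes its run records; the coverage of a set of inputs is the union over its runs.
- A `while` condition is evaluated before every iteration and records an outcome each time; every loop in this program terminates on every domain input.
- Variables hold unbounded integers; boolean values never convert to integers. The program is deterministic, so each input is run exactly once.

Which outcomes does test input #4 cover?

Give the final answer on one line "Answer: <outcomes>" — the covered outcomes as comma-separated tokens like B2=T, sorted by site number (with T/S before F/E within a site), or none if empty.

Tracing the run of input #4 (b=0, p=7):
  B2->E, B1->T, B2->E, B1->T, B2->E, B1->T, B2->E, B1->T, B2->E, B1->T
  B2->S, B1->F, B4->E, B3->T, B4->E, B3->T, B4->E, B3->T, B4->S, B3->F
  B6->E, B5->T, B7->T, B9->F, B10->F, B12->S, B11->T
deduplicating events, the covered set is: B1=T, B1=F, B2=S, B2=E, B3=T, B3=F, B4=S, B4=E, B5=T, B6=E, B7=T, B9=F, B10=F, B11=T, B12=S

Answer: B1=T, B1=F, B2=S, B2=E, B3=T, B3=F, B4=S, B4=E, B5=T, B6=E, B7=T, B9=F, B10=F, B11=T, B12=S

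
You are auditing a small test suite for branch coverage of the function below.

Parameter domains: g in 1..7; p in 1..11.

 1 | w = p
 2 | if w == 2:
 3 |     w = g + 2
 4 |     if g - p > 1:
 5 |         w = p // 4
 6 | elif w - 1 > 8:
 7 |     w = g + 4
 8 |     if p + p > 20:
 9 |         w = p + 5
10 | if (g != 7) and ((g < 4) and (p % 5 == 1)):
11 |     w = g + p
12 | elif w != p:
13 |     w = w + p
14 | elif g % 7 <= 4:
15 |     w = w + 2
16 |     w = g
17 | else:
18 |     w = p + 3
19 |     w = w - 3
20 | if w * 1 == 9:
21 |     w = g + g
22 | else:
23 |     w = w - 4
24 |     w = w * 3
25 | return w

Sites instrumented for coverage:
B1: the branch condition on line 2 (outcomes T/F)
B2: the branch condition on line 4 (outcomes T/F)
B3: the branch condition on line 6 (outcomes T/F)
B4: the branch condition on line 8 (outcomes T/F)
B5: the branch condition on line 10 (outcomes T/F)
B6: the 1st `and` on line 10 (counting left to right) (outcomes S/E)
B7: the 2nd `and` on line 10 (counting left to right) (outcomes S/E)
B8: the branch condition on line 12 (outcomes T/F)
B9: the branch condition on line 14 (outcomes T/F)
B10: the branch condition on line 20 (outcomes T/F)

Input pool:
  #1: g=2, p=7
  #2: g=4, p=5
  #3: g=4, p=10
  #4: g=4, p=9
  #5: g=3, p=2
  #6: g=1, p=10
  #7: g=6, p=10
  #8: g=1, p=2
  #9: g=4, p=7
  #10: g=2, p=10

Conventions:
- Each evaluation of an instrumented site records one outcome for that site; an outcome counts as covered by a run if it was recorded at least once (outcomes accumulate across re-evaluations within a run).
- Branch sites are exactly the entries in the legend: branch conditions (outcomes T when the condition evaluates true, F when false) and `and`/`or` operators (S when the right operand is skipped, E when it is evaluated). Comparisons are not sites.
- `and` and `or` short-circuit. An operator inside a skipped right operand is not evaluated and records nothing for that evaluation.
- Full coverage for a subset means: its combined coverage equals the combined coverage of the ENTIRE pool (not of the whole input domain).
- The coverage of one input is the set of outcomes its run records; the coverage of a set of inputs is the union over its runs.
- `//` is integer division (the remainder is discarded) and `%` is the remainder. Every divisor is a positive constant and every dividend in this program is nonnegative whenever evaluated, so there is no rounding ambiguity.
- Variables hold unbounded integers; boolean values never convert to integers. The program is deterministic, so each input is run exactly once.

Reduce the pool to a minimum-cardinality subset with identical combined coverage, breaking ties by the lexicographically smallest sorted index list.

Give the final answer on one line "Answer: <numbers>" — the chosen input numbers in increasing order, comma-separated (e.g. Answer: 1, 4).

run #1 (g=2, p=7) records B1=F, B3=F, B5=F, B6=E, B7=E, B8=F, B9=T, B10=F
run #2 (g=4, p=5) records B1=F, B3=F, B5=F, B6=E, B7=S, B8=F, B9=T, B10=F
run #3 (g=4, p=10) records B1=F, B3=T, B4=F, B5=F, B6=E, B7=S, B8=T, B10=F
run #4 (g=4, p=9) records B1=F, B3=F, B5=F, B6=E, B7=S, B8=F, B9=T, B10=F
run #5 (g=3, p=2) records B1=T, B2=F, B5=F, B6=E, B7=E, B8=T, B10=F
run #6 (g=1, p=10) records B1=F, B3=T, B4=F, B5=F, B6=E, B7=E, B8=T, B10=F
run #7 (g=6, p=10) records B1=F, B3=T, B4=F, B5=F, B6=E, B7=S, B8=F, B9=F, B10=F
run #8 (g=1, p=2) records B1=T, B2=F, B5=F, B6=E, B7=E, B8=T, B10=F
run #9 (g=4, p=7) records B1=F, B3=F, B5=F, B6=E, B7=S, B8=F, B9=T, B10=F
run #10 (g=2, p=10) records B1=F, B3=T, B4=F, B5=F, B6=E, B7=E, B8=T, B10=F
together the pool reaches 15 outcomes: B1=T, B1=F, B2=F, B3=T, B3=F, B4=F, B5=F, B6=E, B7=S, B7=E, B8=T, B8=F, B9=T, B9=F, B10=F
no size-1 subset reaches all 15 outcomes (best union: 9/15)
no size-2 subset reaches all 15 outcomes (best union: 13/15)
at size 3, {1, 5, 7} reaches all 15 outcomes; every lexicographically earlier size-3 subset fails

Answer: 1, 5, 7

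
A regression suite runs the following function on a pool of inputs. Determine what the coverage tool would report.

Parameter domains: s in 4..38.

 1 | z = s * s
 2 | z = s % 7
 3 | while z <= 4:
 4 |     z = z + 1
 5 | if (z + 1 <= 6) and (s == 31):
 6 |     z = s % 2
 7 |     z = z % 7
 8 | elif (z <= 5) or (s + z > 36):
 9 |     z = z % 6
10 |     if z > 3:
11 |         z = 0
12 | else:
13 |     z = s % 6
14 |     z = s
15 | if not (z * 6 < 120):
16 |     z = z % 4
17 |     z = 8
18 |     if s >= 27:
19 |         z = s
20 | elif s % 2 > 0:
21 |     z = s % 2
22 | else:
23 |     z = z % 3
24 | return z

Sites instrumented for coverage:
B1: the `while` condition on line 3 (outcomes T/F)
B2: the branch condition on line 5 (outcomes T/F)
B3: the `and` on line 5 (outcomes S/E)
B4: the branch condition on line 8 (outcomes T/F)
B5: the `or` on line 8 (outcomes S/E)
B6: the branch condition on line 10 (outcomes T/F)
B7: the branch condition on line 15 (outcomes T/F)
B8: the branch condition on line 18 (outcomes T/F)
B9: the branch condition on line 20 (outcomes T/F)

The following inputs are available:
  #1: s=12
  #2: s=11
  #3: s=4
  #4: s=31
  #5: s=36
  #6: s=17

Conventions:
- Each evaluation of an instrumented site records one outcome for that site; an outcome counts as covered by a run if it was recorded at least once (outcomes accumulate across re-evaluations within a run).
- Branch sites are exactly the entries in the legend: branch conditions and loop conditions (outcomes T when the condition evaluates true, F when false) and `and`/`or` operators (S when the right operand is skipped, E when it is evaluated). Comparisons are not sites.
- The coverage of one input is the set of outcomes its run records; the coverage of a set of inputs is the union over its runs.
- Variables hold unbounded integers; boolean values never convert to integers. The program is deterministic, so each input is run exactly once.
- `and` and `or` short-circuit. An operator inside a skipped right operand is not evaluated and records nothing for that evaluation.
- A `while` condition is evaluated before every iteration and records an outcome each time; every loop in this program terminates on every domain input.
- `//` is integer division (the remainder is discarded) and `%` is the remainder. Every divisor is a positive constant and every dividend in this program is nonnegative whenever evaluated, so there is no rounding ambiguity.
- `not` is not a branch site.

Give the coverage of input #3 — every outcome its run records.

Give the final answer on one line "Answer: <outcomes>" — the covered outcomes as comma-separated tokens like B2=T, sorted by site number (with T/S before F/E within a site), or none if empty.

Simulating input #3 (s=4) step by step:
  B1->T, B1->F, B3->E, B2->F, B5->S, B4->T, B6->T, B7->F, B9->F
distinct outcomes covered: B1=T, B1=F, B2=F, B3=E, B4=T, B5=S, B6=T, B7=F, B9=F

Answer: B1=T, B1=F, B2=F, B3=E, B4=T, B5=S, B6=T, B7=F, B9=F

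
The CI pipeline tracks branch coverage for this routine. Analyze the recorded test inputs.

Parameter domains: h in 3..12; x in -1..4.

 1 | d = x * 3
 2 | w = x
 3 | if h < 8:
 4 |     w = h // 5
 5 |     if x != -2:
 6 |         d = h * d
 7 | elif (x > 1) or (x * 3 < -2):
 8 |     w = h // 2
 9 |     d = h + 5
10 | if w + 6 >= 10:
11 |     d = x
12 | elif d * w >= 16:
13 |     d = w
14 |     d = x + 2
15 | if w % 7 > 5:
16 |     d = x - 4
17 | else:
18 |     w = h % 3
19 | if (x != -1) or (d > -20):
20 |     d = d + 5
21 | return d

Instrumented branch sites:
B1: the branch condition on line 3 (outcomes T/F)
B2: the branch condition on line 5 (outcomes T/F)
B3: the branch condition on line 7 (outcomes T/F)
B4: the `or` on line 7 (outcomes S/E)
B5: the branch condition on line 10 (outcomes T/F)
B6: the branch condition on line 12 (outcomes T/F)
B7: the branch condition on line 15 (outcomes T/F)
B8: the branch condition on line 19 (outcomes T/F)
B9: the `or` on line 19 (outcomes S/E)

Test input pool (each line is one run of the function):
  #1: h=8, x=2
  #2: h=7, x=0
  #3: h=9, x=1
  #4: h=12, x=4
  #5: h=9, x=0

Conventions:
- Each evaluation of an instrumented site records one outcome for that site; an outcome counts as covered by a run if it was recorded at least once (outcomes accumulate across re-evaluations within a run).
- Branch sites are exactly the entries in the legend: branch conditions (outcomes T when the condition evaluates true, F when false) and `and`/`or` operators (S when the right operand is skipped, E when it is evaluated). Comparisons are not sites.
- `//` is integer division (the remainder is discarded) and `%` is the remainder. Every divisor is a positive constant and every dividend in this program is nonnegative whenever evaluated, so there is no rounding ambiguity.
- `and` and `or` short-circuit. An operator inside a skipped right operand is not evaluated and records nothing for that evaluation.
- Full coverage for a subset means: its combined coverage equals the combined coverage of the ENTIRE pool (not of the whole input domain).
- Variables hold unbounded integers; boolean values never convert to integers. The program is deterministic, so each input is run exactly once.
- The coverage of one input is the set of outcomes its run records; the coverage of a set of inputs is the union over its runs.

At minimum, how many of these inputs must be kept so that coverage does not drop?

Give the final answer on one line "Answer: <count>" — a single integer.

test 1 (h=8, x=2) fires B1->F, B4->S, B3->T, B5->T, B7->F, B9->S, B8->T; hits B1=F, B3=T, B4=S, B5=T, B7=F, B8=T, B9=S
test 2 (h=7, x=0) fires B1->T, B2->T, B5->F, B6->F, B7->F, B9->S, B8->T; hits B1=T, B2=T, B5=F, B6=F, B7=F, B8=T, B9=S
test 3 (h=9, x=1) fires B1->F, B4->E, B3->F, B5->F, B6->F, B7->F, B9->S, B8->T; hits B1=F, B3=F, B4=E, B5=F, B6=F, B7=F, B8=T, B9=S
test 4 (h=12, x=4) fires B1->F, B4->S, B3->T, B5->T, B7->T, B9->S, B8->T; hits B1=F, B3=T, B4=S, B5=T, B7=T, B8=T, B9=S
test 5 (h=9, x=0) fires B1->F, B4->E, B3->F, B5->F, B6->F, B7->F, B9->S, B8->T; hits B1=F, B3=F, B4=E, B5=F, B6=F, B7=F, B8=T, B9=S
together the pool reaches 14 outcomes: B1=T, B1=F, B2=T, B3=T, B3=F, B4=S, B4=E, B5=T, B5=F, B6=F, B7=T, B7=F, B8=T, B9=S
checked all size-1 subsets: none covers 14 outcomes (max 8/14)
checked all size-2 subsets: none covers 14 outcomes (max 12/14)
size 3: inputs {2, 3, 4} cover all 14 outcomes, and no lexicographically smaller subset of this size does

Answer: 3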